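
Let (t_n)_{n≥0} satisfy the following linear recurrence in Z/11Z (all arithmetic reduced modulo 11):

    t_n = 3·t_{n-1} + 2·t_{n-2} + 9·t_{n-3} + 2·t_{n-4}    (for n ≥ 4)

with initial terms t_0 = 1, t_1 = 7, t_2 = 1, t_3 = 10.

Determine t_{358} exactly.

1

t_4 = 3·10 + 2·1 + 9·7 + 2·1 = 9
t_5 = 3·9 + 2·10 + 9·1 + 2·7 = 4
t_6 = 3·4 + 2·9 + 9·10 + 2·1 = 1
t_7 = 3·1 + 2·4 + 9·9 + 2·10 = 2
t_8 = 3·2 + 2·1 + 9·4 + 2·9 = 7
t_9 = 3·7 + 2·2 + 9·1 + 2·4 = 9
Continuing the recurrence:
  t_10 = 6;  t_11 = 4;  t_12 = 9;  t_13 = 8;  t_14 = 2;  t_15 = 1
  t_16 = 9;  t_17 = 8;  t_18 = 0;  t_19 = 0;  t_20 = 2;  t_21 = 0
  t_22 = 4;  t_23 = 8;  t_24 = 3;  t_25 = 6;  t_26 = 5;  t_27 = 4
  t_28 = 5;  t_29 = 3;  t_30 = 10;  t_31 = 1;  t_32 = 5;  t_33 = 3
  t_34 = 4;  t_35 = 10;  t_36 = 9;  t_37 = 1;  t_38 = 9;  t_39 = 9
  t_40 = 6;  t_41 = 9;  t_42 = 6;  t_43 = 9;  t_44 = 0;  t_45 = 2
  t_46 = 0;  t_47 = 0;  t_48 = 7;  t_49 = 3;  t_50 = 1;  t_51 = 6
  t_52 = 6;  t_53 = 1;  t_54 = 5;  t_55 = 6;  t_56 = 5;  t_57 = 8
  t_58 = 10;  t_59 = 4;  t_60 = 4;  t_61 = 5;  t_62 = 2;  t_63 = 5
  t_64 = 6;  t_65 = 1;  t_66 = 9;  t_67 = 5;  t_68 = 10;  t_69 = 2
  t_70 = 1;  t_71 = 8;  t_72 = 9;  t_73 = 1;  t_74 = 7;  t_75 = 10
  t_76 = 5;  t_77 = 1;  t_78 = 7;  t_79 = 0;  t_80 = 0;  t_81 = 10
  t_82 = 0;  t_83 = 9;  t_84 = 7;  t_85 = 4;  t_86 = 8;  t_87 = 3
  t_88 = 9;  t_89 = 3;  t_90 = 4;  t_91 = 6;  t_92 = 5;  t_93 = 3
  t_94 = 4;  t_95 = 9;  t_96 = 6;  t_97 = 1;  t_98 = 5;  t_99 = 1
  t_100 = 1;  t_101 = 8;  t_102 = 1;  t_103 = 8;  t_104 = 1;  t_105 = 0
  t_106 = 10;  t_107 = 0;  t_108 = 0;  t_109 = 2;  t_110 = 4;  t_111 = 5
  t_112 = 8;  t_113 = 8;  t_114 = 5;  t_115 = 3;  t_116 = 8;  t_117 = 3
  t_118 = 7;  t_119 = 6;  t_120 = 9;  t_121 = 9;  t_122 = 3;  t_123 = 10
  t_124 = 3;  t_125 = 8;  t_126 = 5;  t_127 = 1;  t_128 = 3;  t_129 = 6
  t_130 = 10;  t_131 = 5;  t_132 = 7;  t_133 = 1;  t_134 = 5;  t_135 = 2
  t_136 = 6;  t_137 = 3;  t_138 = 5;  t_139 = 2;  t_140 = 0;  t_141 = 0
  t_142 = 6;  t_143 = 0;  t_144 = 1;  t_145 = 2;  t_146 = 9;  t_147 = 7
  t_148 = 4;  t_149 = 1;  t_150 = 4;  t_151 = 9;  t_152 = 8;  t_153 = 3
  t_154 = 4;  t_155 = 9;  t_156 = 1;  t_157 = 8;  t_158 = 5;  t_159 = 3
  t_160 = 5;  t_161 = 5;  t_162 = 7;  t_163 = 5;  t_164 = 7;  t_165 = 5
  t_166 = 0;  t_167 = 6;  t_168 = 0;  t_169 = 0;  t_170 = 10;  t_171 = 9
  t_172 = 3;  t_173 = 7;  t_174 = 7;  t_175 = 3;  t_176 = 4;  t_177 = 7
  t_178 = 4;  t_179 = 2;  t_180 = 8;  t_181 = 1;  t_182 = 1;  t_183 = 4
  t_184 = 6;  t_185 = 4;  t_186 = 7;  t_187 = 3;  t_188 = 5;  t_189 = 4
  t_190 = 8;  t_191 = 6;  t_192 = 3;  t_193 = 2;  t_194 = 5;  t_195 = 3
  t_196 = 10;  t_197 = 8;  t_198 = 4;  t_199 = 3;  t_200 = 10;  t_201 = 0
  t_202 = 0;  t_203 = 8;  t_204 = 0;  t_205 = 5;  t_206 = 10;  t_207 = 1
  t_208 = 2;  t_209 = 9;  t_210 = 5;  t_211 = 9;  t_212 = 1;  t_213 = 7
  t_214 = 4;  t_215 = 9;  t_216 = 1;  t_217 = 5;  t_218 = 7;  t_219 = 3
  t_220 = 4;  t_221 = 3;  t_222 = 3;  t_223 = 2;  t_224 = 3;  t_225 = 2
  t_226 = 3;  t_227 = 0;  t_228 = 8;  t_229 = 0;  t_230 = 0;  t_231 = 6
  t_232 = 1;  t_233 = 4;  t_234 = 2;  t_235 = 2;  t_236 = 4;  t_237 = 9
  t_238 = 2;  t_239 = 9;  t_240 = 10;  t_241 = 7;  t_242 = 5;  t_243 = 5
  t_244 = 9;  t_245 = 8;  t_246 = 9;  t_247 = 2;  t_248 = 4;  t_249 = 3
  t_250 = 9;  t_251 = 7;  t_252 = 8;  t_253 = 4;  t_254 = 10;  t_255 = 3
  t_256 = 4;  t_257 = 6;  t_258 = 7;  t_259 = 9;  t_260 = 4;  t_261 = 6
  t_262 = 0;  t_263 = 0;  t_264 = 7;  t_265 = 0;  t_266 = 3;  t_267 = 6
  t_268 = 5;  t_269 = 10;  t_270 = 1;  t_271 = 3;  t_272 = 1;  t_273 = 5
  t_274 = 2;  t_275 = 9;  t_276 = 1;  t_277 = 5;  t_278 = 3;  t_279 = 2
  t_280 = 4;  t_281 = 9;  t_282 = 4;  t_283 = 4;  t_284 = 10;  t_285 = 4
  t_286 = 10;  t_287 = 4;  t_288 = 0;  t_289 = 7;  t_290 = 0;  t_291 = 0
  t_292 = 8;  t_293 = 5;  t_294 = 9;  t_295 = 10;  t_296 = 10;  t_297 = 9
  t_298 = 1;  t_299 = 10;  t_300 = 1;  t_301 = 6;  t_302 = 2;  t_303 = 3
  t_304 = 3;  t_305 = 1;  t_306 = 7;  t_307 = 1;  t_308 = 10;  t_309 = 9
  t_310 = 4;  t_311 = 1;  t_312 = 2;  t_313 = 7;  t_314 = 9;  t_315 = 6
  t_316 = 4;  t_317 = 9;  t_318 = 8;  t_319 = 2;  t_320 = 1;  t_321 = 9
  t_322 = 8;  t_323 = 0;  t_324 = 0;  t_325 = 2;  t_326 = 0;  t_327 = 4
  t_328 = 8;  t_329 = 3;  t_330 = 6;  t_331 = 5;  t_332 = 4;  t_333 = 5
  t_334 = 3;  t_335 = 10;  t_336 = 1;  t_337 = 5;  t_338 = 3;  t_339 = 4
  t_340 = 10;  t_341 = 9;  t_342 = 1;  t_343 = 9;  t_344 = 9;  t_345 = 6
  t_346 = 9;  t_347 = 6;  t_348 = 9;  t_349 = 0;  t_350 = 2;  t_351 = 0
  t_352 = 0;  t_353 = 7;  t_354 = 3;  t_355 = 1;  t_356 = 6
t_357 = 3·6 + 2·1 + 9·3 + 2·7 = 6
t_358 = 3·6 + 2·6 + 9·1 + 2·3 = 1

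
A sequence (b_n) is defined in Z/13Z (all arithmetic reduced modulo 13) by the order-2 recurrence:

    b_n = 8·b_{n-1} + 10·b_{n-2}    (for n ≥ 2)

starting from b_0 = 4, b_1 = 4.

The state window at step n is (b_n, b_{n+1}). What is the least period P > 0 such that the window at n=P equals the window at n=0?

78

n=0: window = (4, 4)
n=1: window = (4, 7)
n=2: window = (7, 5)
n=3: window = (5, 6)
n=4: window = (6, 7)
n=5: window = (7, 12)
n=6: window = (12, 10)
n=7: window = (10, 5)
n=8: window = (5, 10)
n=9: window = (10, 0)
n=10: window = (0, 9)
n=11: window = (9, 7)
n=12: window = (7, 3)
n=13: window = (3, 3)
n=14: window = (3, 2)
n=15: window = (2, 7)
n=16: window = (7, 11)
n=17: window = (11, 2)
n=18: window = (2, 9)
n=19: window = (9, 1)
n=20: window = (1, 7)
n=21: window = (7, 1)
n=22: window = (1, 0)
n=23: window = (0, 10)
n=24: window = (10, 2)
n=25: window = (2, 12)
n=26: window = (12, 12)
n=27: window = (12, 8)
n=28: window = (8, 2)
n=29: window = (2, 5)
n=30: window = (5, 8)
n=31: window = (8, 10)
n=32: window = (10, 4)
n=33: window = (4, 2)
n=34: window = (2, 4)
n=35: window = (4, 0)
n=36: window = (0, 1)
n=37: window = (1, 8)
n=38: window = (8, 9)
n=39: window = (9, 9)
n=40: window = (9, 6)
…
n=76: window = (12, 5)
n=77: window = (5, 4)
n=78: window = (4, 4)
window at n=78 equals window at n=0 → period = 78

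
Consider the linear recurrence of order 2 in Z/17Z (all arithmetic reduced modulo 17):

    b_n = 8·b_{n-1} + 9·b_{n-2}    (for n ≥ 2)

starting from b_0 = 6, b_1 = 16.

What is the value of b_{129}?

b_2 = 8·16 + 9·6 = 12
b_3 = 8·12 + 9·16 = 2
b_4 = 8·2 + 9·12 = 5
b_5 = 8·5 + 9·2 = 7
b_6 = 8·7 + 9·5 = 16
b_7 = 8·16 + 9·7 = 4
b_8 = 8·4 + 9·16 = 6
b_9 = 8·6 + 9·4 = 16
(b_8, b_9) = (6, 16) = (b_0, b_1), so the sequence has period 8.
129 ≡ 1 (mod 8), hence b_129 = b_1 = 16.

16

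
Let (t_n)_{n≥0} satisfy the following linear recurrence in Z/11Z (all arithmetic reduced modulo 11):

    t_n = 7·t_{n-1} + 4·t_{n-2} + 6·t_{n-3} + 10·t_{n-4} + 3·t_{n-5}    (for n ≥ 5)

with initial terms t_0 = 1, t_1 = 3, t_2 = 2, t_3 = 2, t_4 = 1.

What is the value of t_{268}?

t_5 = 7·1 + 4·2 + 6·2 + 10·3 + 3·1 = 5
t_6 = 7·5 + 4·1 + 6·2 + 10·2 + 3·3 = 3
t_7 = 7·3 + 4·5 + 6·1 + 10·2 + 3·2 = 7
t_8 = 7·7 + 4·3 + 6·5 + 10·1 + 3·2 = 8
t_9 = 7·8 + 4·7 + 6·3 + 10·5 + 3·1 = 1
t_10 = 7·1 + 4·8 + 6·7 + 10·3 + 3·5 = 5
Continuing the recurrence:
  t_11 = 1;  t_12 = 2;  t_13 = 5;  t_14 = 3;  t_15 = 1;  t_16 = 6
  t_17 = 10;  t_18 = 2;  t_19 = 10;  t_20 = 3;  t_21 = 4;  t_22 = 7
  t_23 = 2;  t_24 = 5;  t_25 = 2;  t_26 = 7;  t_27 = 7;  t_28 = 2
  t_29 = 9;  t_30 = 2;  t_31 = 10;  t_32 = 8;  t_33 = 6;  t_34 = 5
  t_35 = 4;  t_36 = 7;  t_37 = 3;  t_38 = 9;  t_39 = 7;  t_40 = 9
  t_41 = 9;  t_42 = 9;  t_43 = 8;  t_44 = 4;  t_45 = 0;  t_46 = 5
  t_47 = 1;  t_48 = 3;  t_49 = 1;  t_50 = 9;  t_51 = 0;  t_52 = 9
  t_53 = 4;  t_54 = 3;  t_55 = 8;  t_56 = 6;  t_57 = 5;  t_58 = 6
  t_59 = 0;  t_60 = 6;  t_61 = 3;  t_62 = 10;  t_63 = 4;  t_64 = 3
  t_65 = 2;  t_66 = 5;  t_67 = 10;  t_68 = 1;  t_69 = 7;  t_70 = 4
  t_71 = 1;  t_72 = 6;  t_73 = 0;  t_74 = 3;  t_75 = 2;  t_76 = 1
  t_77 = 7;  t_78 = 7;  t_79 = 2;  t_80 = 1;  t_81 = 9;  t_82 = 5
  t_83 = 8;  t_84 = 3;  t_85 = 0;  t_86 = 5;  t_87 = 5;  t_88 = 10
  t_89 = 8;  t_90 = 0;  t_91 = 3;  t_92 = 8;  t_93 = 2;  t_94 = 0
  t_95 = 9;  t_96 = 10;  t_97 = 7;  t_98 = 6;  t_99 = 0;  t_100 = 6
  t_101 = 2;  t_102 = 9;  t_103 = 4;  t_104 = 4;  t_105 = 4;  t_106 = 10
  t_107 = 1;  t_108 = 2;  t_109 = 9;  t_110 = 2;  t_111 = 3;  t_112 = 7
  t_113 = 4;  t_114 = 0;  t_115 = 6;  t_116 = 2;  t_117 = 0;  t_118 = 1
  t_119 = 2;  t_120 = 1;  t_121 = 5;  t_122 = 6;  t_123 = 3;  t_124 = 3
  t_125 = 1;  t_126 = 2;  t_127 = 7;  t_128 = 3;  t_129 = 3;  t_130 = 10
  t_131 = 0;  t_132 = 10;  t_133 = 4;  t_134 = 1;  t_135 = 3;  t_136 = 6
  t_137 = 9;  t_138 = 6;  t_139 = 4;  t_140 = 10;  t_141 = 10;  t_142 = 1
  t_143 = 0;  t_144 = 0;  t_145 = 4;  t_146 = 2;  t_147 = 0;  t_148 = 10
  t_149 = 1;  t_150 = 2;  t_151 = 7;  t_152 = 9;  t_153 = 0;  t_154 = 2
  t_155 = 1;  t_156 = 5;  t_157 = 1;  t_158 = 9;  t_159 = 3;  t_160 = 6
  t_161 = 1;  t_162 = 10;  t_163 = 2;  t_164 = 8;  t_165 = 9;  t_166 = 1
  t_167 = 9;  t_168 = 9;  t_169 = 10;  t_170 = 10;  t_171 = 4;  t_172 = 3
  t_173 = 4;  t_174 = 7;  t_175 = 10;  t_176 = 10;  t_177 = 3;  t_178 = 5
  t_179 = 8;  t_180 = 4;  t_181 = 7;  t_182 = 7;  t_183 = 9;  t_184 = 10
  t_185 = 10;  t_186 = 2;  t_187 = 5;  t_188 = 10;  t_189 = 1;  t_190 = 6
  t_191 = 8;  t_192 = 3;  t_193 = 8;  t_194 = 3;  t_195 = 4;  t_196 = 10
  t_197 = 6;  t_198 = 6;  t_199 = 10;  t_200 = 0;  t_201 = 1;  t_202 = 2
  t_203 = 4;  t_204 = 6;  t_205 = 3;  t_206 = 4;  t_207 = 1;  t_208 = 3
  t_209 = 9;  t_210 = 9;  t_211 = 7;  t_212 = 7;  t_213 = 10;  t_214 = 4
  t_215 = 9;  t_216 = 10;  t_217 = 9;  t_218 = 7;  t_219 = 5;  t_220 = 2
  t_221 = 9;  t_222 = 0;  t_223 = 9;  t_224 = 9;  t_225 = 8;  t_226 = 8
  t_227 = 1;  t_228 = 6;  t_229 = 3;  t_230 = 1;  t_231 = 1;  t_232 = 4
  t_233 = 9;  t_234 = 5;  t_235 = 9;  t_236 = 4;  t_237 = 9;  t_238 = 1
  t_239 = 7;  t_240 = 9;  t_241 = 1;  t_242 = 1;  t_243 = 6;  t_244 = 9
  t_245 = 9;  t_246 = 5;  t_247 = 1;  t_248 = 2;  t_249 = 0;  t_250 = 3
  t_251 = 3;  t_252 = 1;  t_253 = 10;  t_254 = 1;  t_255 = 4;  t_256 = 1
  t_257 = 0;  t_258 = 2;  t_259 = 8;  t_260 = 9;  t_261 = 0;  t_262 = 5
  t_263 = 10;  t_264 = 6;  t_265 = 7;  t_266 = 7
t_267 = 7·7 + 4·7 + 6·6 + 10·10 + 3·5 = 8
t_268 = 7·8 + 4·7 + 6·7 + 10·6 + 3·10 = 7

7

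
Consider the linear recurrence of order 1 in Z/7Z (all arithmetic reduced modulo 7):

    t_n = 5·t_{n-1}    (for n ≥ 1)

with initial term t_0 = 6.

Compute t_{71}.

4

t_1 = 5·6 = 2
t_2 = 5·2 = 3
t_3 = 5·3 = 1
t_4 = 5·1 = 5
t_5 = 5·5 = 4
t_6 = 5·4 = 6
(t_6) = (6) = (t_0), so the sequence has period 6.
71 ≡ 5 (mod 6), hence t_71 = t_5 = 4.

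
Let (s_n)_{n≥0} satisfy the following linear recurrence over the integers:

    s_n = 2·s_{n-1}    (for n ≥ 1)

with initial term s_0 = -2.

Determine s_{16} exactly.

s_1 = 2·-2 = -4
s_2 = 2·-4 = -8
s_3 = 2·-8 = -16
s_4 = 2·-16 = -32
s_5 = 2·-32 = -64
s_6 = 2·-64 = -128
s_7 = 2·-128 = -256
s_8 = 2·-256 = -512
s_9 = 2·-512 = -1024
s_10 = 2·-1024 = -2048
s_11 = 2·-2048 = -4096
s_12 = 2·-4096 = -8192
s_13 = 2·-8192 = -16384
s_14 = 2·-16384 = -32768
s_15 = 2·-32768 = -65536
s_16 = 2·-65536 = -131072

-131072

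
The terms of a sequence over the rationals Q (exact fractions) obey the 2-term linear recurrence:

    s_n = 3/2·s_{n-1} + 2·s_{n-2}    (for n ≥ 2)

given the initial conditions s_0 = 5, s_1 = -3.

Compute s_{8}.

46915/128

s_2 = 3/2·-3 + 2·5 = 11/2
s_3 = 3/2·11/2 + 2·-3 = 9/4
s_4 = 3/2·9/4 + 2·11/2 = 115/8
s_5 = 3/2·115/8 + 2·9/4 = 417/16
s_6 = 3/2·417/16 + 2·115/8 = 2171/32
s_7 = 3/2·2171/32 + 2·417/16 = 9849/64
s_8 = 3/2·9849/64 + 2·2171/32 = 46915/128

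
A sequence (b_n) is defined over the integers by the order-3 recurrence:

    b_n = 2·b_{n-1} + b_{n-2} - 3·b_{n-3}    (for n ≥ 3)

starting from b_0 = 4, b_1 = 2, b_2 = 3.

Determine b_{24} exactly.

b_3 = 2·3 + 1·2 + -3·4 = -4
b_4 = 2·-4 + 1·3 + -3·2 = -11
b_5 = 2·-11 + 1·-4 + -3·3 = -35
b_6 = 2·-35 + 1·-11 + -3·-4 = -69
b_7 = 2·-69 + 1·-35 + -3·-11 = -140
b_8 = 2·-140 + 1·-69 + -3·-35 = -244
b_9 = 2·-244 + 1·-140 + -3·-69 = -421
b_10 = 2·-421 + 1·-244 + -3·-140 = -666
b_11 = 2·-666 + 1·-421 + -3·-244 = -1021
b_12 = 2·-1021 + 1·-666 + -3·-421 = -1445
b_13 = 2·-1445 + 1·-1021 + -3·-666 = -1913
b_14 = 2·-1913 + 1·-1445 + -3·-1021 = -2208
b_15 = 2·-2208 + 1·-1913 + -3·-1445 = -1994
b_16 = 2·-1994 + 1·-2208 + -3·-1913 = -457
b_17 = 2·-457 + 1·-1994 + -3·-2208 = 3716
b_18 = 2·3716 + 1·-457 + -3·-1994 = 12957
b_19 = 2·12957 + 1·3716 + -3·-457 = 31001
b_20 = 2·31001 + 1·12957 + -3·3716 = 63811
b_21 = 2·63811 + 1·31001 + -3·12957 = 119752
b_22 = 2·119752 + 1·63811 + -3·31001 = 210312
b_23 = 2·210312 + 1·119752 + -3·63811 = 348943
b_24 = 2·348943 + 1·210312 + -3·119752 = 548942

548942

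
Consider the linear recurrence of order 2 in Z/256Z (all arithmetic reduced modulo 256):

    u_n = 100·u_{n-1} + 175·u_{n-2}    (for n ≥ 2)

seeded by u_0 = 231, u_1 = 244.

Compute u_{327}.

u_2 = 100·244 + 175·231 = 57
u_3 = 100·57 + 175·244 = 16
u_4 = 100·16 + 175·57 = 55
u_5 = 100·55 + 175·16 = 108
u_6 = 100·108 + 175·55 = 201
u_7 = 100·201 + 175·108 = 88
u_8 = 100·88 + 175·201 = 199
u_9 = 100·199 + 175·88 = 228
u_10 = 100·228 + 175·199 = 25
u_11 = 100·25 + 175·228 = 160
u_12 = 100·160 + 175·25 = 151
u_13 = 100·151 + 175·160 = 92
u_14 = 100·92 + 175·151 = 41
u_15 = 100·41 + 175·92 = 232
u_16 = 100·232 + 175·41 = 167
u_17 = 100·167 + 175·232 = 212
u_18 = 100·212 + 175·167 = 249
u_19 = 100·249 + 175·212 = 48
u_20 = 100·48 + 175·249 = 247
u_21 = 100·247 + 175·48 = 76
u_22 = 100·76 + 175·247 = 137
u_23 = 100·137 + 175·76 = 120
u_24 = 100·120 + 175·137 = 135
u_25 = 100·135 + 175·120 = 196
u_26 = 100·196 + 175·135 = 217
u_27 = 100·217 + 175·196 = 192
u_28 = 100·192 + 175·217 = 87
u_29 = 100·87 + 175·192 = 60
u_30 = 100·60 + 175·87 = 233
u_31 = 100·233 + 175·60 = 8
u_32 = 100·8 + 175·233 = 103
u_33 = 100·103 + 175·8 = 180
u_34 = 100·180 + 175·103 = 185
u_35 = 100·185 + 175·180 = 80
u_36 = 100·80 + 175·185 = 183
u_37 = 100·183 + 175·80 = 44
u_38 = 100·44 + 175·183 = 73
u_39 = 100·73 + 175·44 = 152
u_40 = 100·152 + 175·73 = 71
u_41 = 100·71 + 175·152 = 164
u_42 = 100·164 + 175·71 = 153
u_43 = 100·153 + 175·164 = 224
u_44 = 100·224 + 175·153 = 23
u_45 = 100·23 + 175·224 = 28
u_46 = 100·28 + 175·23 = 169
u_47 = 100·169 + 175·28 = 40
u_48 = 100·40 + 175·169 = 39
u_49 = 100·39 + 175·40 = 148
u_50 = 100·148 + 175·39 = 121
u_51 = 100·121 + 175·148 = 112
u_52 = 100·112 + 175·121 = 119
u_53 = 100·119 + 175·112 = 12
u_54 = 100·12 + 175·119 = 9
u_55 = 100·9 + 175·12 = 184
u_56 = 100·184 + 175·9 = 7
u_57 = 100·7 + 175·184 = 132
u_58 = 100·132 + 175·7 = 89
u_59 = 100·89 + 175·132 = 0
u_60 = 100·0 + 175·89 = 215
u_61 = 100·215 + 175·0 = 252
u_62 = 100·252 + 175·215 = 105
u_63 = 100·105 + 175·252 = 72
u_64 = 100·72 + 175·105 = 231
u_65 = 100·231 + 175·72 = 116
u_66 = 100·116 + 175·231 = 57
u_67 = 100·57 + 175·116 = 144
u_68 = 100·144 + 175·57 = 55
u_69 = 100·55 + 175·144 = 236
u_70 = 100·236 + 175·55 = 201
u_71 = 100·201 + 175·236 = 216
u_72 = 100·216 + 175·201 = 199
u_73 = 100·199 + 175·216 = 100
u_74 = 100·100 + 175·199 = 25
u_75 = 100·25 + 175·100 = 32
u_76 = 100·32 + 175·25 = 151
u_77 = 100·151 + 175·32 = 220
u_78 = 100·220 + 175·151 = 41
u_79 = 100·41 + 175·220 = 104
u_80 = 100·104 + 175·41 = 167
u_81 = 100·167 + 175·104 = 84
u_82 = 100·84 + 175·167 = 249
u_83 = 100·249 + 175·84 = 176
u_84 = 100·176 + 175·249 = 247
u_85 = 100·247 + 175·176 = 204
u_86 = 100·204 + 175·247 = 137
u_87 = 100·137 + 175·204 = 248
u_88 = 100·248 + 175·137 = 135
u_89 = 100·135 + 175·248 = 68
u_90 = 100·68 + 175·135 = 217
u_91 = 100·217 + 175·68 = 64
u_92 = 100·64 + 175·217 = 87
u_93 = 100·87 + 175·64 = 188
u_94 = 100·188 + 175·87 = 233
u_95 = 100·233 + 175·188 = 136
u_96 = 100·136 + 175·233 = 103
u_97 = 100·103 + 175·136 = 52
u_98 = 100·52 + 175·103 = 185
u_99 = 100·185 + 175·52 = 208
u_100 = 100·208 + 175·185 = 183
u_101 = 100·183 + 175·208 = 172
u_102 = 100·172 + 175·183 = 73
u_103 = 100·73 + 175·172 = 24
u_104 = 100·24 + 175·73 = 71
u_105 = 100·71 + 175·24 = 36
u_106 = 100·36 + 175·71 = 153
u_107 = 100·153 + 175·36 = 96
u_108 = 100·96 + 175·153 = 23
u_109 = 100·23 + 175·96 = 156
u_110 = 100·156 + 175·23 = 169
u_111 = 100·169 + 175·156 = 168
u_112 = 100·168 + 175·169 = 39
u_113 = 100·39 + 175·168 = 20
u_114 = 100·20 + 175·39 = 121
u_115 = 100·121 + 175·20 = 240
u_116 = 100·240 + 175·121 = 119
u_117 = 100·119 + 175·240 = 140
u_118 = 100·140 + 175·119 = 9
u_119 = 100·9 + 175·140 = 56
u_120 = 100·56 + 175·9 = 7
u_121 = 100·7 + 175·56 = 4
u_122 = 100·4 + 175·7 = 89
u_123 = 100·89 + 175·4 = 128
u_124 = 100·128 + 175·89 = 215
u_125 = 100·215 + 175·128 = 124
u_126 = 100·124 + 175·215 = 105
u_127 = 100·105 + 175·124 = 200
u_128 = 100·200 + 175·105 = 231
u_129 = 100·231 + 175·200 = 244
(u_128, u_129) = (231, 244) = (u_0, u_1), so the sequence has period 128.
327 ≡ 71 (mod 128), hence u_327 = u_71 = 216.

216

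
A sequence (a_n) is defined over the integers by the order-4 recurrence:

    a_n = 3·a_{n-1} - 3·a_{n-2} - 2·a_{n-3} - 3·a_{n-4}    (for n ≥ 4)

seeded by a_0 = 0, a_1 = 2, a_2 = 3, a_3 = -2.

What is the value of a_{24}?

-265427390

a_4 = 3·-2 + -3·3 + -2·2 + -3·0 = -19
a_5 = 3·-19 + -3·-2 + -2·3 + -3·2 = -63
a_6 = 3·-63 + -3·-19 + -2·-2 + -3·3 = -137
a_7 = 3·-137 + -3·-63 + -2·-19 + -3·-2 = -178
a_8 = 3·-178 + -3·-137 + -2·-63 + -3·-19 = 60
a_9 = 3·60 + -3·-178 + -2·-137 + -3·-63 = 1177
a_10 = 3·1177 + -3·60 + -2·-178 + -3·-137 = 4118
a_11 = 3·4118 + -3·1177 + -2·60 + -3·-178 = 9237
a_12 = 3·9237 + -3·4118 + -2·1177 + -3·60 = 12823
a_13 = 3·12823 + -3·9237 + -2·4118 + -3·1177 = -1009
a_14 = 3·-1009 + -3·12823 + -2·9237 + -3·4118 = -72324
a_15 = 3·-72324 + -3·-1009 + -2·12823 + -3·9237 = -267302
a_16 = 3·-267302 + -3·-72324 + -2·-1009 + -3·12823 = -621385
a_17 = 3·-621385 + -3·-267302 + -2·-72324 + -3·-1009 = -914574
a_18 = 3·-914574 + -3·-621385 + -2·-267302 + -3·-72324 = -127991
a_19 = 3·-127991 + -3·-914574 + -2·-621385 + -3·-267302 = 4404425
a_20 = 3·4404425 + -3·-127991 + -2·-914574 + -3·-621385 = 17290551
a_21 = 3·17290551 + -3·4404425 + -2·-127991 + -3·-914574 = 41658082
a_22 = 3·41658082 + -3·17290551 + -2·4404425 + -3·-127991 = 64677716
a_23 = 3·64677716 + -3·41658082 + -2·17290551 + -3·4404425 = 21264525
a_24 = 3·21264525 + -3·64677716 + -2·41658082 + -3·17290551 = -265427390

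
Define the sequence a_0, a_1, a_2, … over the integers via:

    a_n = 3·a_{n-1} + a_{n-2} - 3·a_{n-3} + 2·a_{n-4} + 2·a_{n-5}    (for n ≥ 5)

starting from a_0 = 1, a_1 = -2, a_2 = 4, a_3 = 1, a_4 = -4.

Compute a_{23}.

a_5 = 3·-4 + 1·1 + -3·4 + 2·-2 + 2·1 = -25
a_6 = 3·-25 + 1·-4 + -3·1 + 2·4 + 2·-2 = -78
a_7 = 3·-78 + 1·-25 + -3·-4 + 2·1 + 2·4 = -237
a_8 = 3·-237 + 1·-78 + -3·-25 + 2·-4 + 2·1 = -720
a_9 = 3·-720 + 1·-237 + -3·-78 + 2·-25 + 2·-4 = -2221
a_10 = 3·-2221 + 1·-720 + -3·-237 + 2·-78 + 2·-25 = -6878
a_11 = 3·-6878 + 1·-2221 + -3·-720 + 2·-237 + 2·-78 = -21325
a_12 = 3·-21325 + 1·-6878 + -3·-2221 + 2·-720 + 2·-237 = -66104
a_13 = 3·-66104 + 1·-21325 + -3·-6878 + 2·-2221 + 2·-720 = -204885
a_14 = 3·-204885 + 1·-66104 + -3·-21325 + 2·-6878 + 2·-2221 = -634982
a_15 = 3·-634982 + 1·-204885 + -3·-66104 + 2·-21325 + 2·-6878 = -1967925
a_16 = 3·-1967925 + 1·-634982 + -3·-204885 + 2·-66104 + 2·-21325 = -6098960
a_17 = 3·-6098960 + 1·-1967925 + -3·-634982 + 2·-204885 + 2·-66104 = -18901837
a_18 = 3·-18901837 + 1·-6098960 + -3·-1967925 + 2·-634982 + 2·-204885 = -58580430
a_19 = 3·-58580430 + 1·-18901837 + -3·-6098960 + 2·-1967925 + 2·-634982 = -181552061
a_20 = 3·-181552061 + 1·-58580430 + -3·-18901837 + 2·-6098960 + 2·-1967925 = -562664872
a_21 = 3·-562664872 + 1·-181552061 + -3·-58580430 + 2·-18901837 + 2·-6098960 = -1743806981
a_22 = 3·-1743806981 + 1·-562664872 + -3·-181552061 + 2·-58580430 + 2·-18901837 = -5404394166
a_23 = 3·-5404394166 + 1·-1743806981 + -3·-562664872 + 2·-181552061 + 2·-58580430 = -16749259845

-16749259845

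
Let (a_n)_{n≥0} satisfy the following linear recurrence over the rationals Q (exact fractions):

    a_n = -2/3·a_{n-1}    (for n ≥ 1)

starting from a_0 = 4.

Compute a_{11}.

-8192/177147

a_1 = -2/3·4 = -8/3
a_2 = -2/3·-8/3 = 16/9
a_3 = -2/3·16/9 = -32/27
a_4 = -2/3·-32/27 = 64/81
a_5 = -2/3·64/81 = -128/243
a_6 = -2/3·-128/243 = 256/729
a_7 = -2/3·256/729 = -512/2187
a_8 = -2/3·-512/2187 = 1024/6561
a_9 = -2/3·1024/6561 = -2048/19683
a_10 = -2/3·-2048/19683 = 4096/59049
a_11 = -2/3·4096/59049 = -8192/177147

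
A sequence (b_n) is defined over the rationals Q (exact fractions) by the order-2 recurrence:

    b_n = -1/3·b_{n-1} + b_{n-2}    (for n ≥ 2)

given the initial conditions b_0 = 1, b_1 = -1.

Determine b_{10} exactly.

b_2 = -1/3·-1 + 1·1 = 4/3
b_3 = -1/3·4/3 + 1·-1 = -13/9
b_4 = -1/3·-13/9 + 1·4/3 = 49/27
b_5 = -1/3·49/27 + 1·-13/9 = -166/81
b_6 = -1/3·-166/81 + 1·49/27 = 607/243
b_7 = -1/3·607/243 + 1·-166/81 = -2101/729
b_8 = -1/3·-2101/729 + 1·607/243 = 7564/2187
b_9 = -1/3·7564/2187 + 1·-2101/729 = -26473/6561
b_10 = -1/3·-26473/6561 + 1·7564/2187 = 94549/19683

94549/19683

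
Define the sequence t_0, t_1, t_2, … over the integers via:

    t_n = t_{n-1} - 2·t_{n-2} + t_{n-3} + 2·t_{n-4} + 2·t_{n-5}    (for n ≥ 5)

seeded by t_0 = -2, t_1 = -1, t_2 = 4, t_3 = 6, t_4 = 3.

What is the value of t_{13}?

t_5 = 1·3 + -2·6 + 1·4 + 2·-1 + 2·-2 = -11
t_6 = 1·-11 + -2·3 + 1·6 + 2·4 + 2·-1 = -5
t_7 = 1·-5 + -2·-11 + 1·3 + 2·6 + 2·4 = 40
t_8 = 1·40 + -2·-5 + 1·-11 + 2·3 + 2·6 = 57
t_9 = 1·57 + -2·40 + 1·-5 + 2·-11 + 2·3 = -44
t_10 = 1·-44 + -2·57 + 1·40 + 2·-5 + 2·-11 = -150
t_11 = 1·-150 + -2·-44 + 1·57 + 2·40 + 2·-5 = 65
t_12 = 1·65 + -2·-150 + 1·-44 + 2·57 + 2·40 = 515
t_13 = 1·515 + -2·65 + 1·-150 + 2·-44 + 2·57 = 261

261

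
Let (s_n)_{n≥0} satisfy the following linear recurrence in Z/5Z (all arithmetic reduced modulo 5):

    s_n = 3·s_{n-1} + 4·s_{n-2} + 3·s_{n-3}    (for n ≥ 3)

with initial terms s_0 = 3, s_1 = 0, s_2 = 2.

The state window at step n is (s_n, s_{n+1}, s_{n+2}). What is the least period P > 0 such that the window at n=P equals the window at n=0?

4

n=0: window = (3, 0, 2)
n=1: window = (0, 2, 0)
n=2: window = (2, 0, 3)
n=3: window = (0, 3, 0)
n=4: window = (3, 0, 2)
window at n=4 equals window at n=0 → period = 4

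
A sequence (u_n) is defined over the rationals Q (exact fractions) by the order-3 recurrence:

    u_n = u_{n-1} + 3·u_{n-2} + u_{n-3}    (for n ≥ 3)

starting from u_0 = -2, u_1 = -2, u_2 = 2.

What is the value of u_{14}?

u_3 = 1·2 + 3·-2 + 1·-2 = -6
u_4 = 1·-6 + 3·2 + 1·-2 = -2
u_5 = 1·-2 + 3·-6 + 1·2 = -18
u_6 = 1·-18 + 3·-2 + 1·-6 = -30
u_7 = 1·-30 + 3·-18 + 1·-2 = -86
u_8 = 1·-86 + 3·-30 + 1·-18 = -194
u_9 = 1·-194 + 3·-86 + 1·-30 = -482
u_10 = 1·-482 + 3·-194 + 1·-86 = -1150
u_11 = 1·-1150 + 3·-482 + 1·-194 = -2790
u_12 = 1·-2790 + 3·-1150 + 1·-482 = -6722
u_13 = 1·-6722 + 3·-2790 + 1·-1150 = -16242
u_14 = 1·-16242 + 3·-6722 + 1·-2790 = -39198

-39198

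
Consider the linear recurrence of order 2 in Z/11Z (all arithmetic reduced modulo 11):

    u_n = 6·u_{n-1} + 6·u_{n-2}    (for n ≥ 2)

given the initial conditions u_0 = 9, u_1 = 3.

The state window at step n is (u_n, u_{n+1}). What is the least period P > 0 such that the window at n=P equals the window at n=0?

5

n=0: window = (9, 3)
n=1: window = (3, 6)
n=2: window = (6, 10)
n=3: window = (10, 8)
n=4: window = (8, 9)
n=5: window = (9, 3)
window at n=5 equals window at n=0 → period = 5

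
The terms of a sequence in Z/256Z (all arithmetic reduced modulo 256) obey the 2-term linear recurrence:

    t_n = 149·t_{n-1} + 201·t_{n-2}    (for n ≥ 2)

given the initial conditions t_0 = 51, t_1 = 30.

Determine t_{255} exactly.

123

t_2 = 149·30 + 201·51 = 129
t_3 = 149·129 + 201·30 = 163
t_4 = 149·163 + 201·129 = 40
t_5 = 149·40 + 201·163 = 67
t_6 = 149·67 + 201·40 = 103
t_7 = 149·103 + 201·67 = 142
Continuing the recurrence:
  t_8 = 133;  t_9 = 231;  t_10 = 224;  t_11 = 191;  t_12 = 11;  t_13 = 94
  t_14 = 89;  t_15 = 155;  t_16 = 24;  t_17 = 171;  t_18 = 95;  t_19 = 142
  t_20 = 61;  t_21 = 255;  t_22 = 80;  t_23 = 199;  t_24 = 163;  t_25 = 30
  t_26 = 113;  t_27 = 83;  t_28 = 8;  t_29 = 211;  t_30 = 23;  t_31 = 14
  t_32 = 53;  t_33 = 215;  t_34 = 192;  t_35 = 143;  t_36 = 251;  t_37 = 94
  t_38 = 201;  t_39 = 203;  t_40 = 248;  t_41 = 187;  t_42 = 143;  t_43 = 14
  t_44 = 109;  t_45 = 111;  t_46 = 48;  t_47 = 23;  t_48 = 19;  t_49 = 30
  t_50 = 97;  t_51 = 3;  t_52 = 232;  t_53 = 99;  t_54 = 199;  t_55 = 142
  t_56 = 229;  t_57 = 199;  t_58 = 160;  t_59 = 95;  t_60 = 235;  t_61 = 94
  t_62 = 57;  t_63 = 251;  t_64 = 216;  t_65 = 203;  t_66 = 191;  t_67 = 142
  t_68 = 157;  t_69 = 223;  t_70 = 16;  t_71 = 103;  t_72 = 131;  t_73 = 30
  t_74 = 81;  t_75 = 179;  t_76 = 200;  t_77 = 243;  t_78 = 119;  t_79 = 14
  t_80 = 149;  t_81 = 183;  t_82 = 128;  t_83 = 47;  t_84 = 219;  t_85 = 94
  t_86 = 169;  t_87 = 43;  t_88 = 184;  t_89 = 219;  t_90 = 239;  t_91 = 14
  t_92 = 205;  t_93 = 79;  t_94 = 240;  t_95 = 183;  t_96 = 243;  t_97 = 30
  t_98 = 65;  t_99 = 99;  t_100 = 168;  t_101 = 131;  t_102 = 39;  t_103 = 142
  t_104 = 69;  t_105 = 167;  t_106 = 96;  t_107 = 255;  t_108 = 203;  t_109 = 94
  t_110 = 25;  t_111 = 91;  t_112 = 152;  t_113 = 235;  t_114 = 31;  t_115 = 142
  t_116 = 253;  t_117 = 191;  t_118 = 208;  t_119 = 7;  t_120 = 99;  t_121 = 30
  t_122 = 49;  t_123 = 19;  t_124 = 136;  t_125 = 19;  t_126 = 215;  t_127 = 14
  t_128 = 245;  t_129 = 151;  t_130 = 64;  t_131 = 207;  t_132 = 187;  t_133 = 94
  t_134 = 137;  t_135 = 139;  t_136 = 120;  t_137 = 251;  t_138 = 79;  t_139 = 14
  t_140 = 45;  t_141 = 47;  t_142 = 176;  t_143 = 87;  t_144 = 211;  t_145 = 30
  t_146 = 33;  t_147 = 195;  t_148 = 104;  t_149 = 163;  t_150 = 135;  t_151 = 142
  t_152 = 165;  t_153 = 135;  t_154 = 32;  t_155 = 159;  t_156 = 171;  t_157 = 94
  t_158 = 249;  t_159 = 187;  t_160 = 88;  t_161 = 11;  t_162 = 127;  t_163 = 142
  t_164 = 93;  t_165 = 159;  t_166 = 144;  t_167 = 167;  t_168 = 67;  t_169 = 30
  t_170 = 17;  t_171 = 115;  t_172 = 72;  t_173 = 51;  t_174 = 55;  t_175 = 14
  t_176 = 85;  t_177 = 119;  t_178 = 0;  t_179 = 111;  t_180 = 155;  t_181 = 94
  t_182 = 105;  t_183 = 235;  t_184 = 56;  t_185 = 27;  t_186 = 175;  t_187 = 14
  t_188 = 141;  t_189 = 15;  t_190 = 112;  t_191 = 247;  t_192 = 179;  t_193 = 30
  t_194 = 1;  t_195 = 35;  t_196 = 40;  t_197 = 195;  t_198 = 231;  t_199 = 142
  t_200 = 5;  t_201 = 103;  t_202 = 224;  t_203 = 63;  t_204 = 139;  t_205 = 94
  t_206 = 217;  t_207 = 27;  t_208 = 24;  t_209 = 43;  t_210 = 223;  t_211 = 142
  t_212 = 189;  t_213 = 127;  t_214 = 80;  t_215 = 71;  t_216 = 35;  t_217 = 30
  t_218 = 241;  t_219 = 211;  t_220 = 8;  t_221 = 83;  t_222 = 151;  t_223 = 14
  t_224 = 181;  t_225 = 87;  t_226 = 192;  t_227 = 15;  t_228 = 123;  t_229 = 94
  t_230 = 73;  t_231 = 75;  t_232 = 248;  t_233 = 59;  t_234 = 15;  t_235 = 14
  t_236 = 237;  t_237 = 239;  t_238 = 48;  t_239 = 151;  t_240 = 147;  t_241 = 30
  t_242 = 225;  t_243 = 131;  t_244 = 232;  t_245 = 227;  t_246 = 71;  t_247 = 142
  t_248 = 101;  t_249 = 71;  t_250 = 160;  t_251 = 223;  t_252 = 107;  t_253 = 94
t_254 = 149·94 + 201·107 = 185
t_255 = 149·185 + 201·94 = 123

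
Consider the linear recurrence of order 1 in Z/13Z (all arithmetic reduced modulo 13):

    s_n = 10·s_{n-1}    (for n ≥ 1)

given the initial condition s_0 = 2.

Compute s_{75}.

11

s_1 = 10·2 = 7
s_2 = 10·7 = 5
s_3 = 10·5 = 11
s_4 = 10·11 = 6
s_5 = 10·6 = 8
s_6 = 10·8 = 2
(s_6) = (2) = (s_0), so the sequence has period 6.
75 ≡ 3 (mod 6), hence s_75 = s_3 = 11.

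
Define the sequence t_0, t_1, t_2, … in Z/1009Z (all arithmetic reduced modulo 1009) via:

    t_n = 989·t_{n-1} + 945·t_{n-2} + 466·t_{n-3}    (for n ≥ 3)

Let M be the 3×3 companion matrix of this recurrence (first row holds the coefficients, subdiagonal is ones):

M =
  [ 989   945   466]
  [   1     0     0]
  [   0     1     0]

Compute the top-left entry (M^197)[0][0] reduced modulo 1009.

313

(M^197)[0][0] is the top entry after applying M 197 times to the unit state (1, 0, 0). Equivalently it is h_{199} for the auxiliary sequence (h_n) obeying the same recurrence with h_2 = 1 and h_i = 0 for 0 ≤ i < 2:
h_3 = 989·1 + 945·0 + 466·0 = 989
h_4 = 989·989 + 945·1 + 466·0 = 336
h_5 = 989·336 + 945·989 + 466·1 = 71
h_6 = 989·71 + 945·336 + 466·989 = 44
h_7 = 989·44 + 945·71 + 466·336 = 811
h_8 = 989·811 + 945·44 + 466·71 = 933
Continuing the recurrence:
  h_9 = 390;  h_10 = 651;  h_11 = 261;  h_12 = 659;  h_13 = 43;  h_14 = 897
  h_15 = 855;  h_16 = 16;  h_17 = 731;  h_18 = 375;  h_19 = 595;  h_20 = 28
  h_21 = 904;  h_22 = 103;  h_23 = 555;  h_24 = 981;  h_25 = 930;  h_26 = 671
  h_27 = 786;  h_28 = 377;  h_29 = 574;  h_30 = 725;  h_31 = 339;  h_32 = 396
  h_33 = 489;  h_34 = 761;  h_35 = 796;  h_36 = 801;  h_37 = 97;  h_38 = 906
  h_39 = 833;  h_40 = 828;  h_41 = 183;  h_42 = 574;  h_43 = 425;  h_44 = 691
  h_45 = 448;  h_46 = 579;  h_47 = 243;  h_48 = 367;  h_49 = 726;  h_50 = 564
  h_51 = 270;  h_52 = 174;  h_53 = 913;  h_54 = 569;  h_55 = 173;  h_56 = 144
  h_57 = 970;  h_58 = 543;  h_59 = 218;  h_60 = 227;  h_61 = 458;  h_62 = 207
  h_63 = 691;  h_64 = 704;  h_65 = 825;  h_66 = 128;  h_67 = 274;  h_68 = 475
  h_69 = 324;  h_70 = 1003;  h_71 = 952;  h_72 = 149;  h_73 = 899;  h_74 = 408
  h_75 = 711;  h_76 = 227;  h_77 = 842;  h_78 = 285;  h_79 = 789;  h_80 = 157
  h_81 = 472;  h_82 = 81;  h_83 = 974;  h_84 = 551;  h_85 = 714;  h_86 = 740
  h_87 = 524;  h_88 = 436;  h_89 = 893;  h_90 = 656;  h_91 = 725;  h_92 = 450
  h_93 = 64;  h_94 = 25;  h_95 = 277;  h_96 = 486;  h_97 = 346;  h_98 = 248
  h_99 = 599;  h_100 = 196;  h_101 = 664;  h_102 = 51;  h_103 = 397;  h_104 = 565
  h_105 = 175;  h_106 = 46;  h_107 = 938;  h_108 = 315;  h_109 = 509;  h_110 = 141
  h_111 = 404;  h_112 = 128;  h_113 = 966;  h_114 = 321;  h_115 = 485;  h_116 = 168
  h_117 = 160;  h_118 = 168;  h_119 = 112;  h_120 = 19;  h_121 = 110;  h_122 = 344
  h_123 = 988;  h_124 = 403;  h_125 = 220;  h_126 = 382;  h_127 = 602;  h_128 = 447
  h_129 = 383;  h_130 = 86;  h_131 = 450;  h_132 = 516;  h_133 = 956;  h_134 = 152
  h_135 = 666;  h_136 = 686;  h_137 = 362;  h_138 = 908;  h_139 = 873;  h_140 = 292
  h_141 = 194;  h_142 = 830;  h_143 = 102;  h_144 = 938;  h_145 = 270;  h_146 = 262
  h_147 = 898;  h_148 = 282;  h_149 = 458;  h_150 = 777;  h_151 = 795;  h_152 = 486
  h_153 = 800;  h_154 = 486;  h_155 = 80;  h_156 = 63;  h_157 = 134;  h_158 = 298
  h_159 = 696;  h_160 = 191;  h_161 = 703;  h_162 = 397;  h_163 = 759;  h_164 = 454
  h_165 = 212;  h_166 = 545;  h_167 = 431;  h_168 = 806;  h_169 = 394;  h_170 = 122
  h_171 = 844;  h_172 = 503;  h_173 = 848;  h_174 = 83;  h_175 = 882;  h_176 = 904
  h_177 = 474;  h_178 = 616;  h_179 = 233;  h_180 = 225;  h_181 = 259;  h_182 = 206
  h_183 = 407;  h_184 = 488;  h_185 = 657;  h_186 = 1003;  h_187 = 833;  h_188 = 303
  h_189 = 390;  h_190 = 773;  h_191 = 887;  h_192 = 511;  h_193 = 620;  h_194 = 962
  h_195 = 613;  h_196 = 175;  h_197 = 951
h_198 = 989·951 + 945·175 + 466·613 = 161
h_199 = 989·161 + 945·951 + 466·175 = 313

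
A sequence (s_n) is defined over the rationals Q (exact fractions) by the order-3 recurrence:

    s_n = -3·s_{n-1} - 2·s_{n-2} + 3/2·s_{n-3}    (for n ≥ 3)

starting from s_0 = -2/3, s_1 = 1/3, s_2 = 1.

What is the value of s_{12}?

s_3 = -3·1 + -2·1/3 + 3/2·-2/3 = -14/3
s_4 = -3·-14/3 + -2·1 + 3/2·1/3 = 25/2
s_5 = -3·25/2 + -2·-14/3 + 3/2·1 = -80/3
s_6 = -3·-80/3 + -2·25/2 + 3/2·-14/3 = 48
s_7 = -3·48 + -2·-80/3 + 3/2·25/2 = -863/12
s_8 = -3·-863/12 + -2·48 + 3/2·-80/3 = 319/4
s_9 = -3·319/4 + -2·-863/12 + 3/2·48 = -281/12
s_10 = -3·-281/12 + -2·319/4 + 3/2·-863/12 = -1577/8
s_11 = -3·-1577/8 + -2·-281/12 + 3/2·319/4 = 4547/6
s_12 = -3·4547/6 + -2·-1577/8 + 3/2·-281/12 = -15315/8

-15315/8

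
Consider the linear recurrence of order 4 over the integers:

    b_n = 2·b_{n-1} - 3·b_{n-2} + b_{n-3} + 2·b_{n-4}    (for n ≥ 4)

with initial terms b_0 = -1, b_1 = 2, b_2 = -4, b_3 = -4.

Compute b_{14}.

b_4 = 2·-4 + -3·-4 + 1·2 + 2·-1 = 4
b_5 = 2·4 + -3·-4 + 1·-4 + 2·2 = 20
b_6 = 2·20 + -3·4 + 1·-4 + 2·-4 = 16
b_7 = 2·16 + -3·20 + 1·4 + 2·-4 = -32
b_8 = 2·-32 + -3·16 + 1·20 + 2·4 = -84
b_9 = 2·-84 + -3·-32 + 1·16 + 2·20 = -16
b_10 = 2·-16 + -3·-84 + 1·-32 + 2·16 = 220
b_11 = 2·220 + -3·-16 + 1·-84 + 2·-32 = 340
b_12 = 2·340 + -3·220 + 1·-16 + 2·-84 = -164
b_13 = 2·-164 + -3·340 + 1·220 + 2·-16 = -1160
b_14 = 2·-1160 + -3·-164 + 1·340 + 2·220 = -1048

-1048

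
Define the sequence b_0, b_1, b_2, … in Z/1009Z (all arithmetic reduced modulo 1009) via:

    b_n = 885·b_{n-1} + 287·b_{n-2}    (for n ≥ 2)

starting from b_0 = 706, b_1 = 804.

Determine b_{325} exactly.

359

b_2 = 885·804 + 287·706 = 8
b_3 = 885·8 + 287·804 = 713
b_4 = 885·713 + 287·8 = 658
b_5 = 885·658 + 287·713 = 950
b_6 = 885·950 + 287·658 = 416
b_7 = 885·416 + 287·950 = 95
Continuing the recurrence:
  b_8 = 658;  b_9 = 159;  b_10 = 627;  b_11 = 173;  b_12 = 84;  b_13 = 893
  b_14 = 150;  b_15 = 576;  b_16 = 887;  b_17 = 838;  b_18 = 316;  b_19 = 531
  b_20 = 632;  b_21 = 372;  b_22 = 50;  b_23 = 673;  b_24 = 519;  b_25 = 652
  b_26 = 502;  b_27 = 769;  b_28 = 286;  b_29 = 592;  b_30 = 602;  b_31 = 410
  b_32 = 854;  b_33 = 675;  b_34 = 967;  b_35 = 160;  b_36 = 394;  b_37 = 91
  b_38 = 894;  b_39 = 17;  b_40 = 202;  b_41 = 11;  b_42 = 106;  b_43 = 103
  b_44 = 497;  b_45 = 221;  b_46 = 209;  b_47 = 178;  b_48 = 578;  b_49 = 603
  b_50 = 304;  b_51 = 159;  b_52 = 938;  b_53 = 960;  b_54 = 834;  b_55 = 574
  b_56 = 688;  b_57 = 724;  b_58 = 726;  b_59 = 720;  b_60 = 20;  b_61 = 342
  b_62 = 665;  b_63 = 559;  b_64 = 459;  b_65 = 599;  b_66 = 953;  b_67 = 264
  b_68 = 633;  b_69 = 303;  b_70 = 821;  b_71 = 292;  b_72 = 646;  b_73 = 673
  b_74 = 41;  b_75 = 393;  b_76 = 368;  b_77 = 565;  b_78 = 241;  b_79 = 92
  b_80 = 246;  b_81 = 945;  b_82 = 845;  b_83 = 959;  b_84 = 501;  b_85 = 210
  b_86 = 703;  b_87 = 341;  b_88 = 55;  b_89 = 237;  b_90 = 523;  b_91 = 140
  b_92 = 562;  b_93 = 762;  b_94 = 212;  b_95 = 696;  b_96 = 774;  b_97 = 858
  b_98 = 720;  b_99 = 571;  b_100 = 630;  b_101 = 1001;  b_102 = 182;  b_103 = 361
  b_104 = 407;  b_105 = 671;  b_106 = 308;  b_107 = 8;  b_108 = 630;  b_109 = 860
  b_110 = 513;  b_111 = 579;  b_112 = 769;  b_113 = 187;  b_114 = 760;  b_115 = 798
  b_116 = 106;  b_117 = 965;  b_118 = 563;  b_119 = 298;  b_120 = 522;  b_121 = 618
  b_122 = 534;  b_123 = 160;  b_124 = 230;  b_125 = 247;  b_126 = 67;  b_127 = 23
  b_128 = 233;  b_129 = 916;  b_130 = 710;  b_131 = 295;  b_132 = 705;  b_133 = 272
  b_134 = 104;  b_135 = 592;  b_136 = 836;  b_137 = 655;  b_138 = 299;  b_139 = 568
  b_140 = 246;  b_141 = 333;  b_142 = 49;  b_143 = 703;  b_144 = 548;  b_145 = 621
  b_146 = 561;  b_147 = 700;  b_148 = 550;  b_149 = 521;  b_150 = 418;  b_151 = 831
  b_152 = 778;  b_153 = 765;  b_154 = 283;  b_155 = 825;  b_156 = 110;  b_157 = 146
  b_158 = 349;  b_159 = 644;  b_160 = 127;  b_161 = 577;  b_162 = 216;  b_163 = 582
  b_164 = 923;  b_165 = 114;  b_166 = 533;  b_167 = 932;  b_168 = 70;  b_169 = 500
  b_170 = 468;  b_171 = 712;  b_172 = 623;  b_173 = 967;  b_174 = 371;  b_175 = 464
  b_176 = 509;  b_177 = 431;  b_178 = 820;  b_179 = 828;  b_180 = 489;  b_181 = 425
  b_182 = 869;  b_183 = 93;  b_184 = 756;  b_185 = 550;  b_186 = 449;  b_187 = 265
  b_188 = 148;  b_189 = 190;  b_190 = 754;  b_191 = 385;  b_192 = 155;  b_193 = 465
  b_194 = 951;  b_195 = 396;  b_196 = 844;  b_197 = 924;  b_198 = 518;  b_199 = 165
  b_200 = 63;  b_201 = 192;  b_202 = 327;  b_203 = 430;  b_204 = 169;  b_205 = 545
  b_206 = 94;  b_207 = 472;  b_208 = 738;  b_209 = 565;  b_210 = 486;  b_211 = 991
  b_212 = 454;  b_213 = 87;  b_214 = 448;  b_215 = 696;  b_216 = 903;  b_217 = 1006
  b_218 = 220;  b_219 = 111;  b_220 = 944;  b_221 = 566;  b_222 = 962;  b_223 = 776
  b_224 = 268;  b_225 = 797;  b_226 = 286;  b_227 = 556;  b_228 = 21;  b_229 = 573
  b_230 = 560;  b_231 = 165;  b_232 = 9;  b_233 = 834;  b_234 = 67;  b_235 = 998
  b_236 = 413;  b_237 = 117;  b_238 = 96;  b_239 = 486;  b_240 = 585;  b_241 = 348
  b_242 = 636;  b_243 = 832;  b_244 = 662;  b_245 = 301;  b_246 = 311;  b_247 = 400
  b_248 = 306;  b_249 = 172;  b_250 = 909;  b_251 = 215;  b_252 = 135;  b_253 = 569
  b_254 = 477;  b_255 = 228;  b_256 = 664;  b_257 = 253;  b_258 = 783;  b_259 = 744
  b_260 = 286;  b_261 = 480;  b_262 = 364;  b_263 = 805;  b_264 = 612;  b_265 = 770
  b_266 = 453;  b_267 = 351;  b_268 = 722;  b_269 = 110;  b_270 = 855;  b_271 = 216
  b_272 = 657;  b_273 = 704;  b_274 = 363;  b_275 = 641;  b_276 = 481;  b_277 = 216
  b_278 = 273;  b_279 = 897;  b_280 = 420;  b_281 = 532;  b_282 = 86;  b_283 = 760
  b_284 = 63;  b_285 = 436;  b_286 = 341;  b_287 = 110;  b_288 = 480;  b_289 = 302
  b_290 = 421;  b_291 = 164;  b_292 = 600;  b_293 = 920;  b_294 = 607;  b_295 = 89
  b_296 = 724;  b_297 = 343;  b_298 = 789;  b_299 = 605;  b_300 = 73;  b_301 = 116
  b_302 = 513;  b_303 = 959;  b_304 = 63;  b_305 = 36;  b_306 = 500;  b_307 = 800
  b_308 = 913;  b_309 = 353;  b_310 = 315;  b_311 = 702;  b_312 = 330;  b_313 = 123
  b_314 = 756;  b_315 = 79;  b_316 = 331;  b_317 = 800;  b_318 = 842;  b_319 = 76
  b_320 = 160;  b_321 = 963;  b_322 = 165;  b_323 = 644
b_324 = 885·644 + 287·165 = 796
b_325 = 885·796 + 287·644 = 359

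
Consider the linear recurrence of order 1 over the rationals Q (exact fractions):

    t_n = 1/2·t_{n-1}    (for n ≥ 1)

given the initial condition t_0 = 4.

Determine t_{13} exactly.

1/2048

t_1 = 1/2·4 = 2
t_2 = 1/2·2 = 1
t_3 = 1/2·1 = 1/2
t_4 = 1/2·1/2 = 1/4
t_5 = 1/2·1/4 = 1/8
t_6 = 1/2·1/8 = 1/16
t_7 = 1/2·1/16 = 1/32
t_8 = 1/2·1/32 = 1/64
t_9 = 1/2·1/64 = 1/128
t_10 = 1/2·1/128 = 1/256
t_11 = 1/2·1/256 = 1/512
t_12 = 1/2·1/512 = 1/1024
t_13 = 1/2·1/1024 = 1/2048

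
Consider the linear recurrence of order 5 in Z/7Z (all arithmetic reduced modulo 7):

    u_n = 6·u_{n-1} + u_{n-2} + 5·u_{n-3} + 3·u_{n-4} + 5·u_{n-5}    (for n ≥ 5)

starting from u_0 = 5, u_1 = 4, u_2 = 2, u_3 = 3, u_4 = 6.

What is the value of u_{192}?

0

u_5 = 6·6 + 1·3 + 5·2 + 3·4 + 5·5 = 2
u_6 = 6·2 + 1·6 + 5·3 + 3·2 + 5·4 = 3
u_7 = 6·3 + 1·2 + 5·6 + 3·3 + 5·2 = 6
u_8 = 6·6 + 1·3 + 5·2 + 3·6 + 5·3 = 5
u_9 = 6·5 + 1·6 + 5·3 + 3·2 + 5·6 = 3
u_10 = 6·3 + 1·5 + 5·6 + 3·3 + 5·2 = 2
Continuing the recurrence:
  u_11 = 3;  u_12 = 3;  u_13 = 2;  u_14 = 2;  u_15 = 6;  u_16 = 2
  u_17 = 0;  u_18 = 6;  u_19 = 4;  u_20 = 3;  u_21 = 6;  u_22 = 0
  u_23 = 0;  u_24 = 3;  u_25 = 2;  u_26 = 3;  u_27 = 0;  u_28 = 1
  u_29 = 0;  u_30 = 6;  u_31 = 0;  u_32 = 2;  u_33 = 5;  u_34 = 1
  u_35 = 2;  u_36 = 2;  u_37 = 2;  u_38 = 3;  u_39 = 6;  u_40 = 2
  u_41 = 0;  u_42 = 2;  u_43 = 6;  u_44 = 4;  u_45 = 1;  u_46 = 4
  u_47 = 3;  u_48 = 6;  u_49 = 5;  u_50 = 5;  u_51 = 3;  u_52 = 4
  u_53 = 6;  u_54 = 4;  u_55 = 0;  u_56 = 5;  u_57 = 4;  u_58 = 1
  u_59 = 6;  u_60 = 2;  u_61 = 4;  u_62 = 2;  u_63 = 0;  u_64 = 2
  u_65 = 2;  u_66 = 5;  u_67 = 3;  u_68 = 4;  u_69 = 5;  u_70 = 4
  u_71 = 6;  u_72 = 1;  u_73 = 4;  u_74 = 1;  u_75 = 4;  u_76 = 1
  u_77 = 4;  u_78 = 5;  u_79 = 0;  u_80 = 6;  u_81 = 1;  u_82 = 5
  u_83 = 2;  u_84 = 5;  u_85 = 6;  u_86 = 1;  u_87 = 5;  u_88 = 2
  u_89 = 2;  u_90 = 2;  u_91 = 2;  u_92 = 6;  u_93 = 1;  u_94 = 3
  u_95 = 2;  u_96 = 6;  u_97 = 2;  u_98 = 0;  u_99 = 4;  u_100 = 6
  u_101 = 6;  u_102 = 2;  u_103 = 4;  u_104 = 3;  u_105 = 3;  u_106 = 0
  u_107 = 5;  u_108 = 4;  u_109 = 4;  u_110 = 5;  u_111 = 6;  u_112 = 0
  u_113 = 0;  u_114 = 2;  u_115 = 6;  u_116 = 5;  u_117 = 4;  u_118 = 2
  u_119 = 6;  u_120 = 5;  u_121 = 6;  u_122 = 6;  u_123 = 4;  u_124 = 0
  u_125 = 0;  u_126 = 5;  u_127 = 2;  u_128 = 2;  u_129 = 4;  u_130 = 2
  u_131 = 1;  u_132 = 2;  u_133 = 3;  u_134 = 2;  u_135 = 3;  u_136 = 4
  u_137 = 0;  u_138 = 5;  u_139 = 6;  u_140 = 5;  u_141 = 4;  u_142 = 4
  u_143 = 5;  u_144 = 1;  u_145 = 5;  u_146 = 4;  u_147 = 6;  u_148 = 2
  u_149 = 2;  u_150 = 4;  u_151 = 4;  u_152 = 4;  u_153 = 1;  u_154 = 3
  u_155 = 1;  u_156 = 4;  u_157 = 0;  u_158 = 2;  u_159 = 1;  u_160 = 4
  u_161 = 6;  u_162 = 2;  u_163 = 2;  u_164 = 5;  u_165 = 3;  u_166 = 6
  u_167 = 3;  u_168 = 1;  u_169 = 3;  u_170 = 4;  u_171 = 1;  u_172 = 1
  u_173 = 6;  u_174 = 6;  u_175 = 0;  u_176 = 2;  u_177 = 2;  u_178 = 6
  u_179 = 1;  u_180 = 0;  u_181 = 5;  u_182 = 0;  u_183 = 3;  u_184 = 6
  u_185 = 5;  u_186 = 6;  u_187 = 3;  u_188 = 5;  u_189 = 3;  u_190 = 4
u_191 = 6·4 + 1·3 + 5·5 + 3·3 + 5·6 = 0
u_192 = 6·0 + 1·4 + 5·3 + 3·5 + 5·3 = 0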